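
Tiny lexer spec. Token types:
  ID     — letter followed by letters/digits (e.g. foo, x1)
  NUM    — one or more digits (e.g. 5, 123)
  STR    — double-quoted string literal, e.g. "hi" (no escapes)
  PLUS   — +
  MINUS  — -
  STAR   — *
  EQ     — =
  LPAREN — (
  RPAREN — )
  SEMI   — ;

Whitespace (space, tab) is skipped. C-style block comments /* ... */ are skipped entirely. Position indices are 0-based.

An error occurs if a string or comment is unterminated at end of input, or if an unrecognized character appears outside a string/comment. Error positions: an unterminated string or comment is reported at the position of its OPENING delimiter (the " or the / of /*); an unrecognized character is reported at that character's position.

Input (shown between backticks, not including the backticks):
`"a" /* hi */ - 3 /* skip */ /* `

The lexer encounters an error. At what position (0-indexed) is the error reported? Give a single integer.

pos=0: enter STRING mode
pos=0: emit STR "a" (now at pos=3)
pos=4: enter COMMENT mode (saw '/*')
exit COMMENT mode (now at pos=12)
pos=13: emit MINUS '-'
pos=15: emit NUM '3' (now at pos=16)
pos=17: enter COMMENT mode (saw '/*')
exit COMMENT mode (now at pos=27)
pos=28: enter COMMENT mode (saw '/*')
pos=28: ERROR — unterminated comment (reached EOF)

Answer: 28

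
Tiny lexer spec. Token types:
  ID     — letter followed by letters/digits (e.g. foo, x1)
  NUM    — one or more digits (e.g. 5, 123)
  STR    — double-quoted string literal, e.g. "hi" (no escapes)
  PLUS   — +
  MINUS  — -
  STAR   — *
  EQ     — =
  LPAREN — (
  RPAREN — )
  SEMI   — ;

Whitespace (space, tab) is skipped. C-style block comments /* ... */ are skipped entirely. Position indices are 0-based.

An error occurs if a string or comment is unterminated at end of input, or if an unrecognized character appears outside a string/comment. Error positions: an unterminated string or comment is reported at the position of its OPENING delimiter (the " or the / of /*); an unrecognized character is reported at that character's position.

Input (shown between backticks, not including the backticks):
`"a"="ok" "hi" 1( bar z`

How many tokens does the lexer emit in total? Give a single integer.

Answer: 8

Derivation:
pos=0: enter STRING mode
pos=0: emit STR "a" (now at pos=3)
pos=3: emit EQ '='
pos=4: enter STRING mode
pos=4: emit STR "ok" (now at pos=8)
pos=9: enter STRING mode
pos=9: emit STR "hi" (now at pos=13)
pos=14: emit NUM '1' (now at pos=15)
pos=15: emit LPAREN '('
pos=17: emit ID 'bar' (now at pos=20)
pos=21: emit ID 'z' (now at pos=22)
DONE. 8 tokens: [STR, EQ, STR, STR, NUM, LPAREN, ID, ID]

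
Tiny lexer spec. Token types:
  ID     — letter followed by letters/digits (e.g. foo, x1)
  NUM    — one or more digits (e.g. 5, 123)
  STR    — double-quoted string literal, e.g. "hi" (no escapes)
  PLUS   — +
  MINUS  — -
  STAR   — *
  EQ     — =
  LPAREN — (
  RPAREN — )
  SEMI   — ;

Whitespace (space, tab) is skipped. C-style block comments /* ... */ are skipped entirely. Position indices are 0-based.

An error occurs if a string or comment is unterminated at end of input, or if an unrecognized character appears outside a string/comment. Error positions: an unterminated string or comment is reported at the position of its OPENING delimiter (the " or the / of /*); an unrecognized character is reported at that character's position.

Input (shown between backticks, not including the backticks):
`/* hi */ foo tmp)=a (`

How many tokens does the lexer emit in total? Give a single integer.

Answer: 6

Derivation:
pos=0: enter COMMENT mode (saw '/*')
exit COMMENT mode (now at pos=8)
pos=9: emit ID 'foo' (now at pos=12)
pos=13: emit ID 'tmp' (now at pos=16)
pos=16: emit RPAREN ')'
pos=17: emit EQ '='
pos=18: emit ID 'a' (now at pos=19)
pos=20: emit LPAREN '('
DONE. 6 tokens: [ID, ID, RPAREN, EQ, ID, LPAREN]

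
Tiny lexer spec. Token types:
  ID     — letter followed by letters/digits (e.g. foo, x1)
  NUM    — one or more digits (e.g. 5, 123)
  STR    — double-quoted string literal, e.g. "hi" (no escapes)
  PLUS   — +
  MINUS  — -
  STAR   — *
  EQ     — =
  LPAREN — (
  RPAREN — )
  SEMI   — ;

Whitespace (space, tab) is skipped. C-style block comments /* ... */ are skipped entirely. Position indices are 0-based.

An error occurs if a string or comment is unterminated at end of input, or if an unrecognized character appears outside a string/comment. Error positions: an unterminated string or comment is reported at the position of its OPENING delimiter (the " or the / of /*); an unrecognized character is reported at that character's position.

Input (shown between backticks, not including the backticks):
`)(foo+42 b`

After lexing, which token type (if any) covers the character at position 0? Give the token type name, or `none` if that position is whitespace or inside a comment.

Answer: RPAREN

Derivation:
pos=0: emit RPAREN ')'
pos=1: emit LPAREN '('
pos=2: emit ID 'foo' (now at pos=5)
pos=5: emit PLUS '+'
pos=6: emit NUM '42' (now at pos=8)
pos=9: emit ID 'b' (now at pos=10)
DONE. 6 tokens: [RPAREN, LPAREN, ID, PLUS, NUM, ID]
Position 0: char is ')' -> RPAREN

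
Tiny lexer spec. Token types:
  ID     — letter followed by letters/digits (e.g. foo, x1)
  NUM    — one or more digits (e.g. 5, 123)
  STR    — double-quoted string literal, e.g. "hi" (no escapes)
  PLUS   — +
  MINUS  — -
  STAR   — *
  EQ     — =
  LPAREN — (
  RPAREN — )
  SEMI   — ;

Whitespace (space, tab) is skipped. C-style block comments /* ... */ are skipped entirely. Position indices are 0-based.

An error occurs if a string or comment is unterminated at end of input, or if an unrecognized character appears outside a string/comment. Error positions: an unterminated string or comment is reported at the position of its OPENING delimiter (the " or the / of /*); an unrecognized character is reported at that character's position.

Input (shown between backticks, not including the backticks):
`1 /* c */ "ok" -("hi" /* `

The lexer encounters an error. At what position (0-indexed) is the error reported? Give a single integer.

pos=0: emit NUM '1' (now at pos=1)
pos=2: enter COMMENT mode (saw '/*')
exit COMMENT mode (now at pos=9)
pos=10: enter STRING mode
pos=10: emit STR "ok" (now at pos=14)
pos=15: emit MINUS '-'
pos=16: emit LPAREN '('
pos=17: enter STRING mode
pos=17: emit STR "hi" (now at pos=21)
pos=22: enter COMMENT mode (saw '/*')
pos=22: ERROR — unterminated comment (reached EOF)

Answer: 22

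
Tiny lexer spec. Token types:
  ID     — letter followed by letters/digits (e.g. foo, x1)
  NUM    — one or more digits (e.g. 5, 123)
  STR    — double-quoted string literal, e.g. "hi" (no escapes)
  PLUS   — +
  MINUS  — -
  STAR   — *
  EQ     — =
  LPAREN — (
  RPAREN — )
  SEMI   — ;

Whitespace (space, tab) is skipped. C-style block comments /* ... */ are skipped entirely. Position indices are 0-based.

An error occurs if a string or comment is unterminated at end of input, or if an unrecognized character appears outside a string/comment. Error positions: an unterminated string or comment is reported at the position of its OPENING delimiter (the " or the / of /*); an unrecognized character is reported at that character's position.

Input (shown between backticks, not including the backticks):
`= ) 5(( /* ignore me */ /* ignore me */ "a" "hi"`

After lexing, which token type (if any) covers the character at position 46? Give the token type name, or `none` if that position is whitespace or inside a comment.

pos=0: emit EQ '='
pos=2: emit RPAREN ')'
pos=4: emit NUM '5' (now at pos=5)
pos=5: emit LPAREN '('
pos=6: emit LPAREN '('
pos=8: enter COMMENT mode (saw '/*')
exit COMMENT mode (now at pos=23)
pos=24: enter COMMENT mode (saw '/*')
exit COMMENT mode (now at pos=39)
pos=40: enter STRING mode
pos=40: emit STR "a" (now at pos=43)
pos=44: enter STRING mode
pos=44: emit STR "hi" (now at pos=48)
DONE. 7 tokens: [EQ, RPAREN, NUM, LPAREN, LPAREN, STR, STR]
Position 46: char is 'i' -> STR

Answer: STR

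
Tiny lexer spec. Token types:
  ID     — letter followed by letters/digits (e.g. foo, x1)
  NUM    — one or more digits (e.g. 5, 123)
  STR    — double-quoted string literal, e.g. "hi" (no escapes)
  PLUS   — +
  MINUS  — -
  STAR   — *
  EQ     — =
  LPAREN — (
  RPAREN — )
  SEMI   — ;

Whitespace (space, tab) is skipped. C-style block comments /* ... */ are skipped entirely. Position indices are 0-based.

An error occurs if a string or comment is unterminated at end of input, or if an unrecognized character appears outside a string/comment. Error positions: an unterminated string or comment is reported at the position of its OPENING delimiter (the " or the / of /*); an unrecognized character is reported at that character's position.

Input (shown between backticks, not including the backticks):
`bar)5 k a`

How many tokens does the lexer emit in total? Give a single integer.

pos=0: emit ID 'bar' (now at pos=3)
pos=3: emit RPAREN ')'
pos=4: emit NUM '5' (now at pos=5)
pos=6: emit ID 'k' (now at pos=7)
pos=8: emit ID 'a' (now at pos=9)
DONE. 5 tokens: [ID, RPAREN, NUM, ID, ID]

Answer: 5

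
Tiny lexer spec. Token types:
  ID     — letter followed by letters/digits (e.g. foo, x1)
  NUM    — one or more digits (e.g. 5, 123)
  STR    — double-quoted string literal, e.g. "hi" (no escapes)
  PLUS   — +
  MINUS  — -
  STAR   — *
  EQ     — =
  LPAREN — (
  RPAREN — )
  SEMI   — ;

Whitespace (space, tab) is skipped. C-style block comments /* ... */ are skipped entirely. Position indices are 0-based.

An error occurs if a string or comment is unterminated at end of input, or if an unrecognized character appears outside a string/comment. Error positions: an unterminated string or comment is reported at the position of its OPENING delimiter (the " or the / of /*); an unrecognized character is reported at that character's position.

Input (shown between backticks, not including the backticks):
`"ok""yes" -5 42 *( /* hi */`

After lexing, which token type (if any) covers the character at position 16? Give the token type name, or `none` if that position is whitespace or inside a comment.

Answer: STAR

Derivation:
pos=0: enter STRING mode
pos=0: emit STR "ok" (now at pos=4)
pos=4: enter STRING mode
pos=4: emit STR "yes" (now at pos=9)
pos=10: emit MINUS '-'
pos=11: emit NUM '5' (now at pos=12)
pos=13: emit NUM '42' (now at pos=15)
pos=16: emit STAR '*'
pos=17: emit LPAREN '('
pos=19: enter COMMENT mode (saw '/*')
exit COMMENT mode (now at pos=27)
DONE. 7 tokens: [STR, STR, MINUS, NUM, NUM, STAR, LPAREN]
Position 16: char is '*' -> STAR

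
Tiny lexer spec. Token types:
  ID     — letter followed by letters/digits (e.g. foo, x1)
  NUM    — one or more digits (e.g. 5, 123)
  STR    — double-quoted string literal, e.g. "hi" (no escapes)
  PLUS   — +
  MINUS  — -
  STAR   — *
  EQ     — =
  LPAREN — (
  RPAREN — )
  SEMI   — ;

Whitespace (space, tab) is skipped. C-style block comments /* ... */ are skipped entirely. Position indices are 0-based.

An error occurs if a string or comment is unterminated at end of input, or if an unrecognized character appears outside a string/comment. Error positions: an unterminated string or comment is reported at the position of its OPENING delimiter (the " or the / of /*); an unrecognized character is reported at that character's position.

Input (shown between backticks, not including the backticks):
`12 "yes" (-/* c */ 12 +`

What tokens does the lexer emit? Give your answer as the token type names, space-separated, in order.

pos=0: emit NUM '12' (now at pos=2)
pos=3: enter STRING mode
pos=3: emit STR "yes" (now at pos=8)
pos=9: emit LPAREN '('
pos=10: emit MINUS '-'
pos=11: enter COMMENT mode (saw '/*')
exit COMMENT mode (now at pos=18)
pos=19: emit NUM '12' (now at pos=21)
pos=22: emit PLUS '+'
DONE. 6 tokens: [NUM, STR, LPAREN, MINUS, NUM, PLUS]

Answer: NUM STR LPAREN MINUS NUM PLUS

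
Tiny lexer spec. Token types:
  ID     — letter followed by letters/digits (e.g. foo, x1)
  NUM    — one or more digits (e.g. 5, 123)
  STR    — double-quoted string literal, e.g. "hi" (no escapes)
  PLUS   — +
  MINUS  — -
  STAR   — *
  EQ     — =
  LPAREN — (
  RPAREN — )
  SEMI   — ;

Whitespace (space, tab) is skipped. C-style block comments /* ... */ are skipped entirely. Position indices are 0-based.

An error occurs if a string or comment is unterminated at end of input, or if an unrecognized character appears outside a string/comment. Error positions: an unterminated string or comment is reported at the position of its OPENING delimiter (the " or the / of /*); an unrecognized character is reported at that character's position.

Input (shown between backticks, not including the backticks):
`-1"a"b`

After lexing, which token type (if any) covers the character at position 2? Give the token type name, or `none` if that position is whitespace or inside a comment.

Answer: STR

Derivation:
pos=0: emit MINUS '-'
pos=1: emit NUM '1' (now at pos=2)
pos=2: enter STRING mode
pos=2: emit STR "a" (now at pos=5)
pos=5: emit ID 'b' (now at pos=6)
DONE. 4 tokens: [MINUS, NUM, STR, ID]
Position 2: char is '"' -> STR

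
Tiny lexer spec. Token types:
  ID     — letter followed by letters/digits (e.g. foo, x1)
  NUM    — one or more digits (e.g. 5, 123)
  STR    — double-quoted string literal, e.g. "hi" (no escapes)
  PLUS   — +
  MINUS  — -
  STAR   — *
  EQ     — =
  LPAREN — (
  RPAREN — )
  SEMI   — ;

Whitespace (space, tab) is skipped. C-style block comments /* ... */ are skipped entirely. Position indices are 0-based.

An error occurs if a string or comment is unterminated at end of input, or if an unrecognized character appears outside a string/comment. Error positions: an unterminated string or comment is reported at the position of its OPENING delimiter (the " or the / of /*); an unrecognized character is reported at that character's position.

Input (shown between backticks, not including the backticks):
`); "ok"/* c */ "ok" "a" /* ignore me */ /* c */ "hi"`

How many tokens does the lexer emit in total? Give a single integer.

pos=0: emit RPAREN ')'
pos=1: emit SEMI ';'
pos=3: enter STRING mode
pos=3: emit STR "ok" (now at pos=7)
pos=7: enter COMMENT mode (saw '/*')
exit COMMENT mode (now at pos=14)
pos=15: enter STRING mode
pos=15: emit STR "ok" (now at pos=19)
pos=20: enter STRING mode
pos=20: emit STR "a" (now at pos=23)
pos=24: enter COMMENT mode (saw '/*')
exit COMMENT mode (now at pos=39)
pos=40: enter COMMENT mode (saw '/*')
exit COMMENT mode (now at pos=47)
pos=48: enter STRING mode
pos=48: emit STR "hi" (now at pos=52)
DONE. 6 tokens: [RPAREN, SEMI, STR, STR, STR, STR]

Answer: 6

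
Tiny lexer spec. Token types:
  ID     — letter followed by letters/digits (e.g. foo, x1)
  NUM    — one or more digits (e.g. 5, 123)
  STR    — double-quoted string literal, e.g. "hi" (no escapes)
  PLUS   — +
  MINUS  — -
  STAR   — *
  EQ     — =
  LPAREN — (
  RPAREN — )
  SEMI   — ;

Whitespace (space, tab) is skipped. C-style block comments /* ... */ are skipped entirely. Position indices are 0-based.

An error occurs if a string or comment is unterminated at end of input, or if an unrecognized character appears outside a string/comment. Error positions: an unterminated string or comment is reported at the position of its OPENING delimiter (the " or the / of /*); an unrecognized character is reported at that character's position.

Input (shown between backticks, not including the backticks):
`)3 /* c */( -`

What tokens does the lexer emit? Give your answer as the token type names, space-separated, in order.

Answer: RPAREN NUM LPAREN MINUS

Derivation:
pos=0: emit RPAREN ')'
pos=1: emit NUM '3' (now at pos=2)
pos=3: enter COMMENT mode (saw '/*')
exit COMMENT mode (now at pos=10)
pos=10: emit LPAREN '('
pos=12: emit MINUS '-'
DONE. 4 tokens: [RPAREN, NUM, LPAREN, MINUS]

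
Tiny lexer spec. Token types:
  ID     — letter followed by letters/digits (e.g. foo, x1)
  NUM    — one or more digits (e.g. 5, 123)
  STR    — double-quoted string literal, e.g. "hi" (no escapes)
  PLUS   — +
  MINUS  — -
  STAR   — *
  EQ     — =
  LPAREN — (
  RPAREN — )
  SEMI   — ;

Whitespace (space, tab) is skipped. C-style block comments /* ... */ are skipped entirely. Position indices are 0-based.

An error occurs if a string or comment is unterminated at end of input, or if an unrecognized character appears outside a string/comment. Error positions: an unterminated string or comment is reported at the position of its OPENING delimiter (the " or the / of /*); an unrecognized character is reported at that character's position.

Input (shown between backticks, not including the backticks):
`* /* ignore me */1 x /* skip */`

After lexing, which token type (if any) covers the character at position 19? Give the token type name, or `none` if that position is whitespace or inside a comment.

Answer: ID

Derivation:
pos=0: emit STAR '*'
pos=2: enter COMMENT mode (saw '/*')
exit COMMENT mode (now at pos=17)
pos=17: emit NUM '1' (now at pos=18)
pos=19: emit ID 'x' (now at pos=20)
pos=21: enter COMMENT mode (saw '/*')
exit COMMENT mode (now at pos=31)
DONE. 3 tokens: [STAR, NUM, ID]
Position 19: char is 'x' -> ID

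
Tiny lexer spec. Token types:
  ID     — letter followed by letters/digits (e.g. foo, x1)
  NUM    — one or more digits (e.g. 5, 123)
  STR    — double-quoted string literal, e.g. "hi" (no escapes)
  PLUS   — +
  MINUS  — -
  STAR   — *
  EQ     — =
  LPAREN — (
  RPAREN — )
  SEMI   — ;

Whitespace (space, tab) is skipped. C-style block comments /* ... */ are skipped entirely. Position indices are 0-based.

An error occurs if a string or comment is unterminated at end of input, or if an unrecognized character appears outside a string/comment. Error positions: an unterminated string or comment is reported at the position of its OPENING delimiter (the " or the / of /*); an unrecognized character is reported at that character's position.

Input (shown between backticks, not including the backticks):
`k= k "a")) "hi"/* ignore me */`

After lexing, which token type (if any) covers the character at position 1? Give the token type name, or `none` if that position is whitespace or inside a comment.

pos=0: emit ID 'k' (now at pos=1)
pos=1: emit EQ '='
pos=3: emit ID 'k' (now at pos=4)
pos=5: enter STRING mode
pos=5: emit STR "a" (now at pos=8)
pos=8: emit RPAREN ')'
pos=9: emit RPAREN ')'
pos=11: enter STRING mode
pos=11: emit STR "hi" (now at pos=15)
pos=15: enter COMMENT mode (saw '/*')
exit COMMENT mode (now at pos=30)
DONE. 7 tokens: [ID, EQ, ID, STR, RPAREN, RPAREN, STR]
Position 1: char is '=' -> EQ

Answer: EQ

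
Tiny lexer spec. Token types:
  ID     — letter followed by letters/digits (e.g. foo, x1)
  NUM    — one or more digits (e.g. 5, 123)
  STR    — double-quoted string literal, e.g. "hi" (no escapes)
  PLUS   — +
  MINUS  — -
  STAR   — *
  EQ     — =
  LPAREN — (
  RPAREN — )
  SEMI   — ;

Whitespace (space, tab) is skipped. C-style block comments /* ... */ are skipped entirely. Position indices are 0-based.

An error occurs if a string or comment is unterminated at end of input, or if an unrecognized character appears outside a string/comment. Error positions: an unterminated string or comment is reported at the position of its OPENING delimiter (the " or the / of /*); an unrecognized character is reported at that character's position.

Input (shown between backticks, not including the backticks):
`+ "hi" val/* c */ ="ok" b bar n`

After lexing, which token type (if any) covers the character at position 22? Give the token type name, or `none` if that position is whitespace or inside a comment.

pos=0: emit PLUS '+'
pos=2: enter STRING mode
pos=2: emit STR "hi" (now at pos=6)
pos=7: emit ID 'val' (now at pos=10)
pos=10: enter COMMENT mode (saw '/*')
exit COMMENT mode (now at pos=17)
pos=18: emit EQ '='
pos=19: enter STRING mode
pos=19: emit STR "ok" (now at pos=23)
pos=24: emit ID 'b' (now at pos=25)
pos=26: emit ID 'bar' (now at pos=29)
pos=30: emit ID 'n' (now at pos=31)
DONE. 8 tokens: [PLUS, STR, ID, EQ, STR, ID, ID, ID]
Position 22: char is '"' -> STR

Answer: STR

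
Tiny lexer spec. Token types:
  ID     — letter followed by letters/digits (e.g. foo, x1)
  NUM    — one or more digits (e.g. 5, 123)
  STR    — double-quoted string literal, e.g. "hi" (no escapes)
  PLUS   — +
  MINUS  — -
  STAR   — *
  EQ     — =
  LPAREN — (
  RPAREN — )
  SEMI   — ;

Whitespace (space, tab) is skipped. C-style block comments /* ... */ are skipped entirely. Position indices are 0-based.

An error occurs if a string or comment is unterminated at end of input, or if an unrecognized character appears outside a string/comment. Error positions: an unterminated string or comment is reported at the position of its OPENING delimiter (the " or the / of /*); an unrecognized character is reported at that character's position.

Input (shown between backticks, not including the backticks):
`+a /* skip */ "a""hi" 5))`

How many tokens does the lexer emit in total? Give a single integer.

Answer: 7

Derivation:
pos=0: emit PLUS '+'
pos=1: emit ID 'a' (now at pos=2)
pos=3: enter COMMENT mode (saw '/*')
exit COMMENT mode (now at pos=13)
pos=14: enter STRING mode
pos=14: emit STR "a" (now at pos=17)
pos=17: enter STRING mode
pos=17: emit STR "hi" (now at pos=21)
pos=22: emit NUM '5' (now at pos=23)
pos=23: emit RPAREN ')'
pos=24: emit RPAREN ')'
DONE. 7 tokens: [PLUS, ID, STR, STR, NUM, RPAREN, RPAREN]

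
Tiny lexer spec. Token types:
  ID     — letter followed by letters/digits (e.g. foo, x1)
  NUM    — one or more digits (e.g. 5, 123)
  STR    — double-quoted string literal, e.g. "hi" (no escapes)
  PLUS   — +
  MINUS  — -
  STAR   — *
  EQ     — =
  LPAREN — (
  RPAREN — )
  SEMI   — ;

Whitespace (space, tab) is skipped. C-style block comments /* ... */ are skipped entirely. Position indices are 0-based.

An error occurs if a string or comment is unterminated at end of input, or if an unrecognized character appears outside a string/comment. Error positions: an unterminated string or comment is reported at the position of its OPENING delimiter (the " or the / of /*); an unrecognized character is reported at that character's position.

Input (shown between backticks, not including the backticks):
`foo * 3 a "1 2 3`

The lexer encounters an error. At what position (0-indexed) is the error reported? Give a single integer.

pos=0: emit ID 'foo' (now at pos=3)
pos=4: emit STAR '*'
pos=6: emit NUM '3' (now at pos=7)
pos=8: emit ID 'a' (now at pos=9)
pos=10: enter STRING mode
pos=10: ERROR — unterminated string

Answer: 10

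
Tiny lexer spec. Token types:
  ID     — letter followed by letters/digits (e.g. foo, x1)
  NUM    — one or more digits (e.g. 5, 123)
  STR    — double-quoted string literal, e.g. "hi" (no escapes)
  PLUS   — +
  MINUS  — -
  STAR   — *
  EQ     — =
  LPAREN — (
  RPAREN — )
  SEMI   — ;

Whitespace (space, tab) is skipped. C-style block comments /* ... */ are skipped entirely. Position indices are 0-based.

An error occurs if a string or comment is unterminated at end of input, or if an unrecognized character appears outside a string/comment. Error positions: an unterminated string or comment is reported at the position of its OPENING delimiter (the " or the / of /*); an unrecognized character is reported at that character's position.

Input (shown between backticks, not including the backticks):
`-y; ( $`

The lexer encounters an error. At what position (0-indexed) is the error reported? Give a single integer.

pos=0: emit MINUS '-'
pos=1: emit ID 'y' (now at pos=2)
pos=2: emit SEMI ';'
pos=4: emit LPAREN '('
pos=6: ERROR — unrecognized char '$'

Answer: 6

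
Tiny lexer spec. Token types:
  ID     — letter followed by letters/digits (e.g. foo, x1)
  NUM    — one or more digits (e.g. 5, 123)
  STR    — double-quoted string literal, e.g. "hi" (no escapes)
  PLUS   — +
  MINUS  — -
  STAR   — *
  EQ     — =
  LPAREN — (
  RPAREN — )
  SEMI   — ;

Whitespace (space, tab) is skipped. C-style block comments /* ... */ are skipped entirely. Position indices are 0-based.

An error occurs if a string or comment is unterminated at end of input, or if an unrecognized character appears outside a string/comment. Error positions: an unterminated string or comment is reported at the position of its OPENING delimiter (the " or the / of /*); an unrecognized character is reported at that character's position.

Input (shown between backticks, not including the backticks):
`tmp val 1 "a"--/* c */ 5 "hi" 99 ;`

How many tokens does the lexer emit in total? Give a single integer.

Answer: 10

Derivation:
pos=0: emit ID 'tmp' (now at pos=3)
pos=4: emit ID 'val' (now at pos=7)
pos=8: emit NUM '1' (now at pos=9)
pos=10: enter STRING mode
pos=10: emit STR "a" (now at pos=13)
pos=13: emit MINUS '-'
pos=14: emit MINUS '-'
pos=15: enter COMMENT mode (saw '/*')
exit COMMENT mode (now at pos=22)
pos=23: emit NUM '5' (now at pos=24)
pos=25: enter STRING mode
pos=25: emit STR "hi" (now at pos=29)
pos=30: emit NUM '99' (now at pos=32)
pos=33: emit SEMI ';'
DONE. 10 tokens: [ID, ID, NUM, STR, MINUS, MINUS, NUM, STR, NUM, SEMI]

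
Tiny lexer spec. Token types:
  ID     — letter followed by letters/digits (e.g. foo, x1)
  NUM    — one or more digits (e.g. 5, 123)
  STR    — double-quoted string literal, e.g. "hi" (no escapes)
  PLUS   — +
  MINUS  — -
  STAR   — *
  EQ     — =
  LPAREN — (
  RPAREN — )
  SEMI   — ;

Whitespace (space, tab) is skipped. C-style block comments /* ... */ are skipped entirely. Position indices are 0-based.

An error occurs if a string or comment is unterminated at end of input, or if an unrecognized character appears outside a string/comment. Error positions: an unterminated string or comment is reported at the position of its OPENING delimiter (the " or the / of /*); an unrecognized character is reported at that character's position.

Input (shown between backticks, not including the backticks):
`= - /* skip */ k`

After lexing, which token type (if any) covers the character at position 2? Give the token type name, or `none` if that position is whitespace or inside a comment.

Answer: MINUS

Derivation:
pos=0: emit EQ '='
pos=2: emit MINUS '-'
pos=4: enter COMMENT mode (saw '/*')
exit COMMENT mode (now at pos=14)
pos=15: emit ID 'k' (now at pos=16)
DONE. 3 tokens: [EQ, MINUS, ID]
Position 2: char is '-' -> MINUS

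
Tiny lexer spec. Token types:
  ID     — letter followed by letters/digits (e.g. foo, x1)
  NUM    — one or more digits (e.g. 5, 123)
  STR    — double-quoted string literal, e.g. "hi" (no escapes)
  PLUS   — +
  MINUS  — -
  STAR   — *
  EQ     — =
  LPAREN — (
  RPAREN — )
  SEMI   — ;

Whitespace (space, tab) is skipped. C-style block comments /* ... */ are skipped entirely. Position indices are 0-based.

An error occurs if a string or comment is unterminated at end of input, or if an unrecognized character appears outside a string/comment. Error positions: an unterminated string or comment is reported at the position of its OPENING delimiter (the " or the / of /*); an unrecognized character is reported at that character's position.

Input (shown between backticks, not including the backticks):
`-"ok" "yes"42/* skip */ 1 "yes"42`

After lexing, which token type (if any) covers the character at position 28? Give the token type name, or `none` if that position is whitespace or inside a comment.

pos=0: emit MINUS '-'
pos=1: enter STRING mode
pos=1: emit STR "ok" (now at pos=5)
pos=6: enter STRING mode
pos=6: emit STR "yes" (now at pos=11)
pos=11: emit NUM '42' (now at pos=13)
pos=13: enter COMMENT mode (saw '/*')
exit COMMENT mode (now at pos=23)
pos=24: emit NUM '1' (now at pos=25)
pos=26: enter STRING mode
pos=26: emit STR "yes" (now at pos=31)
pos=31: emit NUM '42' (now at pos=33)
DONE. 7 tokens: [MINUS, STR, STR, NUM, NUM, STR, NUM]
Position 28: char is 'e' -> STR

Answer: STR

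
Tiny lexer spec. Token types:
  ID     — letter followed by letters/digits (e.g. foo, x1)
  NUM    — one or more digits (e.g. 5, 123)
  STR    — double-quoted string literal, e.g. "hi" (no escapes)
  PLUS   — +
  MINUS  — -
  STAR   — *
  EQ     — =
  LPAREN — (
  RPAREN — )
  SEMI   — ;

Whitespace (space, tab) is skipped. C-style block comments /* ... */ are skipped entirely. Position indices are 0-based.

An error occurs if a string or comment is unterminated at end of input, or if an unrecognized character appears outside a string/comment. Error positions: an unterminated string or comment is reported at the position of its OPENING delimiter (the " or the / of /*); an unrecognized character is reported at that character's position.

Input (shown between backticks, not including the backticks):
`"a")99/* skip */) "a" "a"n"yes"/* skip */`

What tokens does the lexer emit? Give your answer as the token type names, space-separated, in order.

Answer: STR RPAREN NUM RPAREN STR STR ID STR

Derivation:
pos=0: enter STRING mode
pos=0: emit STR "a" (now at pos=3)
pos=3: emit RPAREN ')'
pos=4: emit NUM '99' (now at pos=6)
pos=6: enter COMMENT mode (saw '/*')
exit COMMENT mode (now at pos=16)
pos=16: emit RPAREN ')'
pos=18: enter STRING mode
pos=18: emit STR "a" (now at pos=21)
pos=22: enter STRING mode
pos=22: emit STR "a" (now at pos=25)
pos=25: emit ID 'n' (now at pos=26)
pos=26: enter STRING mode
pos=26: emit STR "yes" (now at pos=31)
pos=31: enter COMMENT mode (saw '/*')
exit COMMENT mode (now at pos=41)
DONE. 8 tokens: [STR, RPAREN, NUM, RPAREN, STR, STR, ID, STR]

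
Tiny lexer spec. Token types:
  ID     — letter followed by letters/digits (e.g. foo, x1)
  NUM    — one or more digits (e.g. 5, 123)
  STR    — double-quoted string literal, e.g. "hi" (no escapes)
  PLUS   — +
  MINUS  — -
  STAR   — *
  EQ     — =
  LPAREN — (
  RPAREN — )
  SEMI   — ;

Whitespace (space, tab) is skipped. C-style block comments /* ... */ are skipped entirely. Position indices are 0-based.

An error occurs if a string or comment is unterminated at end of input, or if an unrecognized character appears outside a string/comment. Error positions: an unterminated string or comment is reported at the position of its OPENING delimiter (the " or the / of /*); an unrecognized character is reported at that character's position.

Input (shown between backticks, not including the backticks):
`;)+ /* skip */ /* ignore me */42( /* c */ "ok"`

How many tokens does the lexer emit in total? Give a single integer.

pos=0: emit SEMI ';'
pos=1: emit RPAREN ')'
pos=2: emit PLUS '+'
pos=4: enter COMMENT mode (saw '/*')
exit COMMENT mode (now at pos=14)
pos=15: enter COMMENT mode (saw '/*')
exit COMMENT mode (now at pos=30)
pos=30: emit NUM '42' (now at pos=32)
pos=32: emit LPAREN '('
pos=34: enter COMMENT mode (saw '/*')
exit COMMENT mode (now at pos=41)
pos=42: enter STRING mode
pos=42: emit STR "ok" (now at pos=46)
DONE. 6 tokens: [SEMI, RPAREN, PLUS, NUM, LPAREN, STR]

Answer: 6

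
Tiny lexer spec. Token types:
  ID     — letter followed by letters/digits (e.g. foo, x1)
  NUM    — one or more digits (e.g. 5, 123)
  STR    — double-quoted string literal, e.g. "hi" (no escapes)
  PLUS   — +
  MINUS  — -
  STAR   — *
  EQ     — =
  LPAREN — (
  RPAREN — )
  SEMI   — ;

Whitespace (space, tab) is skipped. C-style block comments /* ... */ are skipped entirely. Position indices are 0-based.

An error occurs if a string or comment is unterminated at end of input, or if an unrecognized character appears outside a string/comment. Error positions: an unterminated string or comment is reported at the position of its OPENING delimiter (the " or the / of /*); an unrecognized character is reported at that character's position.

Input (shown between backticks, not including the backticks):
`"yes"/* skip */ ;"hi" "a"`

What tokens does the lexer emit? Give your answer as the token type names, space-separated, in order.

pos=0: enter STRING mode
pos=0: emit STR "yes" (now at pos=5)
pos=5: enter COMMENT mode (saw '/*')
exit COMMENT mode (now at pos=15)
pos=16: emit SEMI ';'
pos=17: enter STRING mode
pos=17: emit STR "hi" (now at pos=21)
pos=22: enter STRING mode
pos=22: emit STR "a" (now at pos=25)
DONE. 4 tokens: [STR, SEMI, STR, STR]

Answer: STR SEMI STR STR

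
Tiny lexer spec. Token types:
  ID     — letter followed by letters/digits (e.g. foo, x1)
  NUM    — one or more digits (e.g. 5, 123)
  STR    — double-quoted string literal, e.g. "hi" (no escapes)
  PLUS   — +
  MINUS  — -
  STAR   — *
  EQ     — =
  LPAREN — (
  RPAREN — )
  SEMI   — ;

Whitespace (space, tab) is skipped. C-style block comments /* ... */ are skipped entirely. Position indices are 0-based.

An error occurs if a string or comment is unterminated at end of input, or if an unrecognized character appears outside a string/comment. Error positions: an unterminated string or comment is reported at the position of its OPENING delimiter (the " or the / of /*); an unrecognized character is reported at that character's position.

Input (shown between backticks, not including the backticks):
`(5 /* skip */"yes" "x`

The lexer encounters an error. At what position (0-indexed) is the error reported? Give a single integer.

Answer: 19

Derivation:
pos=0: emit LPAREN '('
pos=1: emit NUM '5' (now at pos=2)
pos=3: enter COMMENT mode (saw '/*')
exit COMMENT mode (now at pos=13)
pos=13: enter STRING mode
pos=13: emit STR "yes" (now at pos=18)
pos=19: enter STRING mode
pos=19: ERROR — unterminated string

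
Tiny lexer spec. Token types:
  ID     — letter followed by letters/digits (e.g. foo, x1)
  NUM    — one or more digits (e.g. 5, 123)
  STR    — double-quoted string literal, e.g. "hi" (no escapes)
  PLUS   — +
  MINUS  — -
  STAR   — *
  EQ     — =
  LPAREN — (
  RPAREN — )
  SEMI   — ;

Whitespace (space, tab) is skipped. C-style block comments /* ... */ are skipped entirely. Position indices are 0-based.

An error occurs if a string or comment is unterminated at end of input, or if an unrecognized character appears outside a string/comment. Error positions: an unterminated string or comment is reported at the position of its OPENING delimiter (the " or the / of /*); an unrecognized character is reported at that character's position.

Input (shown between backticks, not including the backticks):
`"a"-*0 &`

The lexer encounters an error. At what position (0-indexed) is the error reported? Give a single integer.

pos=0: enter STRING mode
pos=0: emit STR "a" (now at pos=3)
pos=3: emit MINUS '-'
pos=4: emit STAR '*'
pos=5: emit NUM '0' (now at pos=6)
pos=7: ERROR — unrecognized char '&'

Answer: 7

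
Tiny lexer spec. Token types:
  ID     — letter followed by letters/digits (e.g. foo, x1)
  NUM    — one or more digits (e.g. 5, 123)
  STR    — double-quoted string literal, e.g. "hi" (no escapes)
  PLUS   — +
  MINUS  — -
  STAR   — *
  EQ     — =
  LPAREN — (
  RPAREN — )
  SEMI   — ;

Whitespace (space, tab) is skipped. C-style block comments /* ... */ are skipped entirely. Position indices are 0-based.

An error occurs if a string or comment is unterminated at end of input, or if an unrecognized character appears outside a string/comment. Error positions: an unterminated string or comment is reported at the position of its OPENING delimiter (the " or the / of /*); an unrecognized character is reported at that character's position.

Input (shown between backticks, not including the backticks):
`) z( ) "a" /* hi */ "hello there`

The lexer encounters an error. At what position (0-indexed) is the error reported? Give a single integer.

pos=0: emit RPAREN ')'
pos=2: emit ID 'z' (now at pos=3)
pos=3: emit LPAREN '('
pos=5: emit RPAREN ')'
pos=7: enter STRING mode
pos=7: emit STR "a" (now at pos=10)
pos=11: enter COMMENT mode (saw '/*')
exit COMMENT mode (now at pos=19)
pos=20: enter STRING mode
pos=20: ERROR — unterminated string

Answer: 20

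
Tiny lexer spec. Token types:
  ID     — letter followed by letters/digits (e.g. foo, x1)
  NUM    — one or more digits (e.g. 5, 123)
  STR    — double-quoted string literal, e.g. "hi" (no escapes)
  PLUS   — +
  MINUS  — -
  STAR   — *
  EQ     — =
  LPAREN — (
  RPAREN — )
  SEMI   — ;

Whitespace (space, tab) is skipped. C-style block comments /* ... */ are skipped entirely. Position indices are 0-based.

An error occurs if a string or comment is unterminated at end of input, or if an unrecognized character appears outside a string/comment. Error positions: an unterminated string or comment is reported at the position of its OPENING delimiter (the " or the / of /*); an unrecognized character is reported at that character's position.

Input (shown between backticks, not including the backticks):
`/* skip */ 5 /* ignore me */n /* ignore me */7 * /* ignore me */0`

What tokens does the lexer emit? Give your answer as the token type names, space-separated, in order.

Answer: NUM ID NUM STAR NUM

Derivation:
pos=0: enter COMMENT mode (saw '/*')
exit COMMENT mode (now at pos=10)
pos=11: emit NUM '5' (now at pos=12)
pos=13: enter COMMENT mode (saw '/*')
exit COMMENT mode (now at pos=28)
pos=28: emit ID 'n' (now at pos=29)
pos=30: enter COMMENT mode (saw '/*')
exit COMMENT mode (now at pos=45)
pos=45: emit NUM '7' (now at pos=46)
pos=47: emit STAR '*'
pos=49: enter COMMENT mode (saw '/*')
exit COMMENT mode (now at pos=64)
pos=64: emit NUM '0' (now at pos=65)
DONE. 5 tokens: [NUM, ID, NUM, STAR, NUM]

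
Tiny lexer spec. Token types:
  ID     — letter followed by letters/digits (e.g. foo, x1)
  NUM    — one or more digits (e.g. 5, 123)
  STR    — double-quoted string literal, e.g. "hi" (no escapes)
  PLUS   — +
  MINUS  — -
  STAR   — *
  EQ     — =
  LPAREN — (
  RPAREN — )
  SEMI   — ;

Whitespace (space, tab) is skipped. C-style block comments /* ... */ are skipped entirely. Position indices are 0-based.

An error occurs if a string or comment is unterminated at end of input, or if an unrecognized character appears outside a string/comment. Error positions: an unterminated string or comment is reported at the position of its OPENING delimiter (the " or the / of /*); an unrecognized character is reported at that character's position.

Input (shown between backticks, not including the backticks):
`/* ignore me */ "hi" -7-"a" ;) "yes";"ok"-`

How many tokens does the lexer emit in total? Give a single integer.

pos=0: enter COMMENT mode (saw '/*')
exit COMMENT mode (now at pos=15)
pos=16: enter STRING mode
pos=16: emit STR "hi" (now at pos=20)
pos=21: emit MINUS '-'
pos=22: emit NUM '7' (now at pos=23)
pos=23: emit MINUS '-'
pos=24: enter STRING mode
pos=24: emit STR "a" (now at pos=27)
pos=28: emit SEMI ';'
pos=29: emit RPAREN ')'
pos=31: enter STRING mode
pos=31: emit STR "yes" (now at pos=36)
pos=36: emit SEMI ';'
pos=37: enter STRING mode
pos=37: emit STR "ok" (now at pos=41)
pos=41: emit MINUS '-'
DONE. 11 tokens: [STR, MINUS, NUM, MINUS, STR, SEMI, RPAREN, STR, SEMI, STR, MINUS]

Answer: 11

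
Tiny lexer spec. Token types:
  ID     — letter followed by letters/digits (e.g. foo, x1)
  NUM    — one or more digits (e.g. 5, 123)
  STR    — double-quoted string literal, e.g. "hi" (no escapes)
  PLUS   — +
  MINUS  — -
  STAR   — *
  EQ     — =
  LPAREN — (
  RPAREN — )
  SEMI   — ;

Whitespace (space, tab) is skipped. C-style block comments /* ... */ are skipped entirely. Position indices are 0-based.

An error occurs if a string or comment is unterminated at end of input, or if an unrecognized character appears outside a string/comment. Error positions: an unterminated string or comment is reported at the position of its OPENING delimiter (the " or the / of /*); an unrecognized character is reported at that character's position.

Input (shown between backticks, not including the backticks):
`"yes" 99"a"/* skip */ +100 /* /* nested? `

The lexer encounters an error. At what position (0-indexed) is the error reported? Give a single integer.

Answer: 27

Derivation:
pos=0: enter STRING mode
pos=0: emit STR "yes" (now at pos=5)
pos=6: emit NUM '99' (now at pos=8)
pos=8: enter STRING mode
pos=8: emit STR "a" (now at pos=11)
pos=11: enter COMMENT mode (saw '/*')
exit COMMENT mode (now at pos=21)
pos=22: emit PLUS '+'
pos=23: emit NUM '100' (now at pos=26)
pos=27: enter COMMENT mode (saw '/*')
pos=27: ERROR — unterminated comment (reached EOF)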